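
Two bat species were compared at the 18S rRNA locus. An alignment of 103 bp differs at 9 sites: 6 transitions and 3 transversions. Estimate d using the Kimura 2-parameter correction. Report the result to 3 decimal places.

0.094

P = 6/103 ≈ 0.058252 and Q = 3/103 ≈ 0.029126.
Under the Kimura two-parameter model, d = −½ ln(1 − 2P − Q) − ¼ ln(1 − 2Q).
1 − 2P − Q = 0.85437, giving −½ ln(0.85437) = 0.078695.
1 − 2Q = 0.941748, giving −¼ ln(0.941748) = 0.015004.
d = 0.078695 + 0.015004 = 0.093699.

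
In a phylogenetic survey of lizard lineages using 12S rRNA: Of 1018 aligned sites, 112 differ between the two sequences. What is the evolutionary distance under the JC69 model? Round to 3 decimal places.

0.119

p = 112/1018 ≈ 0.11002.
d = −(3/4) ln(1 − 4p/3) = −0.75 ln(1 − 0.146693) = −0.75 ln(0.853307)
  = −0.75 × (-0.158636) = 0.118977 substitutions/site.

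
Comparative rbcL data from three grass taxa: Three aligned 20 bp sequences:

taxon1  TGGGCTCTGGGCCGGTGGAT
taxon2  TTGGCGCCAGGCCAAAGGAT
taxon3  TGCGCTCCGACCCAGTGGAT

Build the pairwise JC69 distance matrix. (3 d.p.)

taxon1–taxon2: 7/20 sites differ → p = 0.35, d = −0.75 ln(1 − 0.466667) = 0.471457 ≈ 0.471.
taxon1–taxon3: 5/20 sites differ → p = 0.25, d = −0.75 ln(1 − 0.333333) = 0.304098 ≈ 0.304.
taxon2–taxon3: 8/20 sites differ → p = 0.4, d = −0.75 ln(1 − 0.533333) = 0.571605 ≈ 0.572.

d(taxon1,taxon2) = 0.471, d(taxon1,taxon3) = 0.304, d(taxon2,taxon3) = 0.572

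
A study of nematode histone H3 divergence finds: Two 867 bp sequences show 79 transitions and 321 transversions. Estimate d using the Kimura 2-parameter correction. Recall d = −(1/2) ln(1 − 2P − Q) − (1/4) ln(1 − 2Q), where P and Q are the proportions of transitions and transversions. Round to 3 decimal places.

0.739

P = 79/867 ≈ 0.091119 and Q = 321/867 ≈ 0.370242.
Under the Kimura two-parameter model, d = −½ ln(1 − 2P − Q) − ¼ ln(1 − 2Q).
1 − 2P − Q = 0.44752, giving −½ ln(0.44752) = 0.402017.
1 − 2Q = 0.259516, giving −¼ ln(0.259516) = 0.337234.
d = 0.402017 + 0.337234 = 0.739251.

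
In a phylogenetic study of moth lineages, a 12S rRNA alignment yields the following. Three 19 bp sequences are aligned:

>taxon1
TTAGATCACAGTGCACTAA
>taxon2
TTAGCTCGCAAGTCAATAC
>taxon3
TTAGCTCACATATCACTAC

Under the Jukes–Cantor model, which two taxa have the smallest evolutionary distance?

taxon1–taxon2: 7/19 differ, p = 0.368, d = 0.507.
taxon1–taxon3: 5/19 differ, p = 0.263, d = 0.324.
taxon2–taxon3: 4/19 differ, p = 0.211, d = 0.247.
The smallest distance is between taxon2 and taxon3.

taxon2 and taxon3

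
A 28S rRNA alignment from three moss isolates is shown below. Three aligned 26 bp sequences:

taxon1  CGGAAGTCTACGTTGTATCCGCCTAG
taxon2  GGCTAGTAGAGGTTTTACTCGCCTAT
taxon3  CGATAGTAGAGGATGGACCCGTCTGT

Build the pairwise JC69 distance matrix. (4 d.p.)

taxon1–taxon2: 10/26 sites differ → p ≈ 0.384615, d = −0.75 ln(1 − 0.51282) = 0.539341 ≈ 0.5393.
taxon1–taxon3: 11/26 sites differ → p ≈ 0.423077, d = −0.75 ln(1 − 0.564103) = 0.622762 ≈ 0.6228.
taxon2–taxon3: 8/26 sites differ → p ≈ 0.307692, d = −0.75 ln(1 − 0.410256) = 0.396050 ≈ 0.3961.

d(taxon1,taxon2) = 0.5393, d(taxon1,taxon3) = 0.6228, d(taxon2,taxon3) = 0.3961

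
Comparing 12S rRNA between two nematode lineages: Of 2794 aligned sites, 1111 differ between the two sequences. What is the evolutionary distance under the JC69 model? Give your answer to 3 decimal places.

0.567

p = 1111/2794 ≈ 0.397638.
d = −(3/4) ln(1 − 4p/3) = −0.75 ln(1 − 0.530184) = −0.75 ln(0.469816)
  = −0.75 × (-0.755414) = 0.566561 substitutions/site.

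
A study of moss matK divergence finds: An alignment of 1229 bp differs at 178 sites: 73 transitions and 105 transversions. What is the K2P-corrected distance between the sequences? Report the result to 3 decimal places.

0.161

P = 73/1229 ≈ 0.059398 and Q = 105/1229 ≈ 0.085435.
Under the Kimura two-parameter model, d = −½ ln(1 − 2P − Q) − ¼ ln(1 − 2Q).
1 − 2P − Q = 0.795769, giving −½ ln(0.795769) = 0.114223.
1 − 2Q = 0.82913, giving −¼ ln(0.82913) = 0.046845.
d = 0.114223 + 0.046845 = 0.161068.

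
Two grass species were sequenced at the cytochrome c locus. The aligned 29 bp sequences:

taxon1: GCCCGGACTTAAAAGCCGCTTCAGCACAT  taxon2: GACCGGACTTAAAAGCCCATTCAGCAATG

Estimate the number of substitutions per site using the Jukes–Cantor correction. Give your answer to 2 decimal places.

The sequences differ at 6 of 29 sites (2, 18, 19, 27, 28, 29), so p = 6/29 ≈ 0.206897.
d = −(3/4) ln(1 − 4p/3) = −0.75 ln(1 − 0.275863) = −0.75 ln(0.724137)
  = −0.75 × (-0.322775) = 0.242081 substitutions/site.

0.24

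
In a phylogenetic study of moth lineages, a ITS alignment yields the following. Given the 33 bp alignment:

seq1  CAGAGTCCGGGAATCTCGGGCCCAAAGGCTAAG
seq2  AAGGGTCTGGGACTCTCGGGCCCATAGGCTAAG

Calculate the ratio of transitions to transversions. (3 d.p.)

Transitions are A↔G and C↔T; transversions are all other mismatches.
Transitions: 2. Transversions: 3.
R = 2/3 = 0.666666… ≈ 0.667 (to 3 d.p.).

0.667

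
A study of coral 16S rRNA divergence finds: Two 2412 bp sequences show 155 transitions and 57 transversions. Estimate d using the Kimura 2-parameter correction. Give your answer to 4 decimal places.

P = 155/2412 ≈ 0.064262 and Q = 57/2412 ≈ 0.023632.
Under the Kimura two-parameter model, d = −½ ln(1 − 2P − Q) − ¼ ln(1 − 2Q).
1 − 2P − Q = 0.847844, giving −½ ln(0.847844) = 0.082529.
1 − 2Q = 0.952736, giving −¼ ln(0.952736) = 0.012104.
d = 0.082529 + 0.012104 = 0.094633.

0.0946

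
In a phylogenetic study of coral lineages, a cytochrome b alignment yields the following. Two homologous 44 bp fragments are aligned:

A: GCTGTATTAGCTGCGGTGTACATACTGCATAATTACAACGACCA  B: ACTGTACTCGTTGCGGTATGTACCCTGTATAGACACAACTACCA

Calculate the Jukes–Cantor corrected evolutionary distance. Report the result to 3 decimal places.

0.414

The sequences differ at 14 of 44 sites, so p = 14/44 ≈ 0.318182.
d = −(3/4) ln(1 − 4p/3) = −0.75 ln(1 − 0.424243) = −0.75 ln(0.575757)
  = −0.75 × (-0.552070) = 0.414053 substitutions/site.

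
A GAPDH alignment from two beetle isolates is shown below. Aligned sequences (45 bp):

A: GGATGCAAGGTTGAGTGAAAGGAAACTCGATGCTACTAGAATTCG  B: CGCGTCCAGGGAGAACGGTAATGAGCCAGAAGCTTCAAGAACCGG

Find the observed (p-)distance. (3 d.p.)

0.511

The sequences differ at 23 of 45 positions.
p = 23/45 = 0.511111… ≈ 0.511 (to 3 d.p.).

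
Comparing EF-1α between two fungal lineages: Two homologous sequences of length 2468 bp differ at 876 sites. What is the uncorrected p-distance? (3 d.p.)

0.355

p = 876/2468 = 0.354943… ≈ 0.355 (to 3 d.p.).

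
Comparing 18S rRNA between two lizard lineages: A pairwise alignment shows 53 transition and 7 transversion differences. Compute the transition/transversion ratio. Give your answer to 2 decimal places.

R = 53/7 = 7.571428… ≈ 7.57 (to 2 d.p.).

7.57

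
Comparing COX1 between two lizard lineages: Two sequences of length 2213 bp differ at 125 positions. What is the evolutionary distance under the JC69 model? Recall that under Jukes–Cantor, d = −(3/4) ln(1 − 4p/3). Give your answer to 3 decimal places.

0.059

p = 125/2213 ≈ 0.056484.
d = −(3/4) ln(1 − 4p/3) = −0.75 ln(1 − 0.075312) = −0.75 ln(0.924688)
  = −0.75 × (-0.078299) = 0.058724 substitutions/site.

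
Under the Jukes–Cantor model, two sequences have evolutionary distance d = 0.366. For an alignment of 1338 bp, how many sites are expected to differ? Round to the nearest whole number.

387

Invert JC69: p = (3/4)(1 − e^(−4d/3)) = 0.75 × (1 − e^(-0.488)) = 0.75 × (1 − 0.613853) = 0.289610.
Expected differing sites = pL ≈ 0.289610 × 1338 = 387.49818 ≈ 387.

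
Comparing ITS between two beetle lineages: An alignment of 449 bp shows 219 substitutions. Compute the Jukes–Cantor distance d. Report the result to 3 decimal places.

p = 219/449 ≈ 0.487751.
d = −(3/4) ln(1 − 4p/3) = −0.75 ln(1 − 0.650335) = −0.75 ln(0.349665)
  = −0.75 × (-1.050780) = 0.788085 substitutions/site.

0.788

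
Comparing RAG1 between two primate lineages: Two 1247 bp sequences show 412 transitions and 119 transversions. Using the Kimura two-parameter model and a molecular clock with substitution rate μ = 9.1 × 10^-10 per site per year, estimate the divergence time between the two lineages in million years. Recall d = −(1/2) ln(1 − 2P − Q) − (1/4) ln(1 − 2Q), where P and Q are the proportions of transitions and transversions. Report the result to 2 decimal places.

P = 412/1247 ≈ 0.330393 and Q = 119/1247 ≈ 0.095429.
Under the Kimura two-parameter model, d = −½ ln(1 − 2P − Q) − ¼ ln(1 − 2Q).
1 − 2P − Q = 0.243785, giving −½ ln(0.243785) = 0.705734.
1 − 2Q = 0.809142, giving −¼ ln(0.809142) = 0.052945.
d = 0.705734 + 0.052945 = 0.758679.
Under a molecular clock d = 2μt, so t = d/(2μ) = 0.758679 / (2 × 9.1 × 10^-10) = 416.86 million years.

416.86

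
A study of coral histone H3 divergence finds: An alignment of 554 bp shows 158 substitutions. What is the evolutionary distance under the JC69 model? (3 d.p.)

p = 158/554 ≈ 0.285199.
d = −(3/4) ln(1 − 4p/3) = −0.75 ln(1 − 0.380265) = −0.75 ln(0.619735)
  = −0.75 × (-0.478463) = 0.358847 substitutions/site.

0.359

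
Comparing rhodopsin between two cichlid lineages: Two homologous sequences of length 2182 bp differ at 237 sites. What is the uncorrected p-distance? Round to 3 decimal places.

0.109

p = 237/2182 = 0.108615… ≈ 0.109 (to 3 d.p.).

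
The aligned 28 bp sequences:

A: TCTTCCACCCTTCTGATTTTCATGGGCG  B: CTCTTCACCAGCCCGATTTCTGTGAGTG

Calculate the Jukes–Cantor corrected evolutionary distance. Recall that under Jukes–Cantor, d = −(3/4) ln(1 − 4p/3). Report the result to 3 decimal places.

The sequences differ at 13 of 28 sites, so p = 13/28 ≈ 0.464286.
d = −(3/4) ln(1 − 4p/3) = −0.75 ln(1 − 0.619048) = −0.75 ln(0.380952)
  = −0.75 × (-0.965082) = 0.723812 substitutions/site.

0.724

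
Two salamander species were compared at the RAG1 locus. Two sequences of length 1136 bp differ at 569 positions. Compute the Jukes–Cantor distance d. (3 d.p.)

0.827

p = 569/1136 ≈ 0.50088.
d = −(3/4) ln(1 − 4p/3) = −0.75 ln(1 − 0.66784) = −0.75 ln(0.33216)
  = −0.75 × (-1.102138) = 0.826604 substitutions/site.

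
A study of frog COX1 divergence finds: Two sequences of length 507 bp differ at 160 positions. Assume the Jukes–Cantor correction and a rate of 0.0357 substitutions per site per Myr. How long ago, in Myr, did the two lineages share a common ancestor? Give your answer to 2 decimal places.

5.74

p = 160/507 ≈ 0.315582.
d = −(3/4) ln(1 − 4p/3) = −0.75 ln(1 − 0.420776) = −0.75 ln(0.579224)
  = −0.75 × (-0.546066) = 0.409550 substitutions/site.
Under a molecular clock d = 2μt, so t = d/(2μ) = 0.409550 / (2 × 0.0357) = 5.74 Myr.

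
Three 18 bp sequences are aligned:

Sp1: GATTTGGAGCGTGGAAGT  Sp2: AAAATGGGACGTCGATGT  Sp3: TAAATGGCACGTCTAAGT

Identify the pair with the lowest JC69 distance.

Sp1–Sp2: 7/18 differ, p = 0.389, d = 0.548.
Sp1–Sp3: 7/18 differ, p = 0.389, d = 0.548.
Sp2–Sp3: 4/18 differ, p = 0.222, d = 0.264.
The smallest distance is between Sp2 and Sp3.

Sp2 and Sp3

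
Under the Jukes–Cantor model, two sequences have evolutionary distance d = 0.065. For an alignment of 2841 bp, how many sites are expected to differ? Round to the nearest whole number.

177

Invert JC69: p = (3/4)(1 − e^(−4d/3)) = 0.75 × (1 − e^(-0.086667)) = 0.75 × (1 − 0.916982) = 0.062264.
Expected differing sites = pL ≈ 0.062264 × 2841 = 176.892024 ≈ 177.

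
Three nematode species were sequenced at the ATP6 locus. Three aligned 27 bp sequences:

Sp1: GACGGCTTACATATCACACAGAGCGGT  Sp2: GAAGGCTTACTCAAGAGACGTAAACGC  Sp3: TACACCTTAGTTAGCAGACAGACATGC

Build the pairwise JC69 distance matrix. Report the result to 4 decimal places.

Sp1–Sp2: 12/27 sites differ → p ≈ 0.444444, d = −0.75 ln(1 − 0.592592) = 0.673455 ≈ 0.6735.
Sp1–Sp3: 11/27 sites differ → p ≈ 0.407407, d = −0.75 ln(1 − 0.543209) = 0.587647 ≈ 0.5876.
Sp2–Sp3: 12/27 sites differ → p ≈ 0.444444, d = −0.75 ln(1 − 0.592592) = 0.673455 ≈ 0.6735.

d(Sp1,Sp2) = 0.6735, d(Sp1,Sp3) = 0.5876, d(Sp2,Sp3) = 0.6735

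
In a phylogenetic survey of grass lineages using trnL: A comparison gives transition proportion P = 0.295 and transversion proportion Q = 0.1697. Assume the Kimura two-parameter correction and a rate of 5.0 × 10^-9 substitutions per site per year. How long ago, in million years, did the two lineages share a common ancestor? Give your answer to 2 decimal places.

81.66

Under the Kimura two-parameter model, d = −½ ln(1 − 2P − Q) − ¼ ln(1 − 2Q).
1 − 2P − Q = 0.2403, giving −½ ln(0.2403) = 0.712934.
1 − 2Q = 0.6606, giving −¼ ln(0.6606) = 0.103652.
d = 0.712934 + 0.103652 = 0.816586.
Under a molecular clock d = 2μt, so t = d/(2μ) = 0.816586 / (2 × 5.0 × 10^-9) = 81.66 million years.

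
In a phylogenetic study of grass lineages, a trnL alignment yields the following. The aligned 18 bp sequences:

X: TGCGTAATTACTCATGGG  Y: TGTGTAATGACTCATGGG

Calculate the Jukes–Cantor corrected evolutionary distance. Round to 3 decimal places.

The sequences differ at 2 of 18 sites (3, 9), so p = 2/18 ≈ 0.111111.
d = −(3/4) ln(1 − 4p/3) = −0.75 ln(1 − 0.148148) = −0.75 ln(0.851852)
  = −0.75 × (-0.160342) = 0.120257 substitutions/site.

0.120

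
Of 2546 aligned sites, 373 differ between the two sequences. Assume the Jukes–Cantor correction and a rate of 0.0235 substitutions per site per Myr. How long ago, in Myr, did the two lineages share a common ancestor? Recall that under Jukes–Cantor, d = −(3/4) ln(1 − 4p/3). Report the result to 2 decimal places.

p = 373/2546 ≈ 0.146504.
d = −(3/4) ln(1 − 4p/3) = −0.75 ln(1 − 0.195339) = −0.75 ln(0.804661)
  = −0.75 × (-0.217334) = 0.163001 substitutions/site.
Under a molecular clock d = 2μt, so t = d/(2μ) = 0.163001 / (2 × 0.0235) = 3.47 Myr.

3.47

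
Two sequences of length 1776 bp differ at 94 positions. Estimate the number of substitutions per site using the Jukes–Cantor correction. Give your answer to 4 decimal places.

p = 94/1776 ≈ 0.052928.
d = −(3/4) ln(1 − 4p/3) = −0.75 ln(1 − 0.070571) = −0.75 ln(0.929429)
  = −0.75 × (-0.073185) = 0.054889 substitutions/site.

0.0549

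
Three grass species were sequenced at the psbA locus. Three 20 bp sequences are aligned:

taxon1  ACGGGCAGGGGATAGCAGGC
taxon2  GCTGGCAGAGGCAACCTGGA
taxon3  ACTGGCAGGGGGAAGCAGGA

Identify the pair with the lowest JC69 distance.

taxon1–taxon2: 8/20 differ, p = 0.400, d = 0.572.
taxon1–taxon3: 4/20 differ, p = 0.200, d = 0.233.
taxon2–taxon3: 5/20 differ, p = 0.250, d = 0.304.
The smallest distance is between taxon1 and taxon3.

taxon1 and taxon3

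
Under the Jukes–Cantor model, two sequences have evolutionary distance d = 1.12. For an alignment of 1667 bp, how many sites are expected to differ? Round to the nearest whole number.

969

Invert JC69: p = (3/4)(1 − e^(−4d/3)) = 0.75 × (1 − e^(-1.493333)) = 0.75 × (1 − 0.224623) = 0.581533.
Expected differing sites = pL ≈ 0.581533 × 1667 = 969.415511 ≈ 969.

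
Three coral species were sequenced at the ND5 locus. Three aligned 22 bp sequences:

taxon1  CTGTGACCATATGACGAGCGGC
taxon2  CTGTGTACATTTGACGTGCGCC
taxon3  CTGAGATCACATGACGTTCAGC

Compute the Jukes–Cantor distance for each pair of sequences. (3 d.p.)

d(taxon1,taxon2) = 0.271, d(taxon1,taxon3) = 0.339, d(taxon2,taxon3) = 0.497

taxon1–taxon2: 5/22 sites differ → p ≈ 0.227273, d = −0.75 ln(1 − 0.303031) = 0.270761 ≈ 0.271.
taxon1–taxon3: 6/22 sites differ → p ≈ 0.272727, d = −0.75 ln(1 − 0.363636) = 0.338988 ≈ 0.339.
taxon2–taxon3: 8/22 sites differ → p ≈ 0.363636, d = −0.75 ln(1 − 0.484848) = 0.497470 ≈ 0.497.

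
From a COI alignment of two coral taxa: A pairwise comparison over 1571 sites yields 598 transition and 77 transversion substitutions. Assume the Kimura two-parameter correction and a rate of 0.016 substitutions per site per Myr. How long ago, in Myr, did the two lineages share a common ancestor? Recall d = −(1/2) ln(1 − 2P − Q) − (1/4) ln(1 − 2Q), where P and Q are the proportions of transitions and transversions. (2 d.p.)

26.78

P = 598/1571 ≈ 0.380649 and Q = 77/1571 ≈ 0.049013.
Under the Kimura two-parameter model, d = −½ ln(1 − 2P − Q) − ¼ ln(1 − 2Q).
1 − 2P − Q = 0.189689, giving −½ ln(0.189689) = 0.831185.
1 − 2Q = 0.901974, giving −¼ ln(0.901974) = 0.025792.
d = 0.831185 + 0.025792 = 0.856977.
Under a molecular clock d = 2μt, so t = d/(2μ) = 0.856977 / (2 × 0.016) = 26.78 Myr.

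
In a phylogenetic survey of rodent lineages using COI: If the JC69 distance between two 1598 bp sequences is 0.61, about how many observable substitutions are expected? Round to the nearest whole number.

667

Invert JC69: p = (3/4)(1 − e^(−4d/3)) = 0.75 × (1 − e^(-0.813333)) = 0.75 × (1 − 0.443378) = 0.417467.
Expected differing sites = pL ≈ 0.417467 × 1598 = 667.112266 ≈ 667.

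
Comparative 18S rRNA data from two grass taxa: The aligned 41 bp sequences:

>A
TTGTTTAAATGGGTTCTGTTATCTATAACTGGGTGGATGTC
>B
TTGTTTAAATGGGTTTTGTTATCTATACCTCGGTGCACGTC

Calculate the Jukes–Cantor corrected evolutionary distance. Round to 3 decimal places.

The sequences differ at 5 of 41 sites (16, 28, 31, 36, 38), so p = 5/41 ≈ 0.121951.
d = −(3/4) ln(1 − 4p/3) = −0.75 ln(1 − 0.162601) = −0.75 ln(0.837399)
  = −0.75 × (-0.177455) = 0.133091 substitutions/site.

0.133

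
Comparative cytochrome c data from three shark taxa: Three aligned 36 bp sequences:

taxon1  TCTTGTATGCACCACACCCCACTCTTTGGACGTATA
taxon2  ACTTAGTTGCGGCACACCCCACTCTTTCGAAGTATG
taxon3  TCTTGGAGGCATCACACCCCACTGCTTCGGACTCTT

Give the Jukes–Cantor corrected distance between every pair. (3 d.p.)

taxon1–taxon2: 9/36 sites differ → p = 0.25, d = −0.75 ln(1 − 0.333333) = 0.304098 ≈ 0.304.
taxon1–taxon3: 11/36 sites differ → p ≈ 0.305556, d = −0.75 ln(1 − 0.407408) = 0.392437 ≈ 0.392.
taxon2–taxon3: 12/36 sites differ → p ≈ 0.333333, d = −0.75 ln(1 − 0.444444) = 0.440839 ≈ 0.441.

d(taxon1,taxon2) = 0.304, d(taxon1,taxon3) = 0.392, d(taxon2,taxon3) = 0.441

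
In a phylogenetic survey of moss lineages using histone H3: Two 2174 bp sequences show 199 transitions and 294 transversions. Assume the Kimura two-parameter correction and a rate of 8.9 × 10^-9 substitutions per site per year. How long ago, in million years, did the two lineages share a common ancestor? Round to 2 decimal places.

P = 199/2174 ≈ 0.091536 and Q = 294/2174 ≈ 0.135235.
Under the Kimura two-parameter model, d = −½ ln(1 − 2P − Q) − ¼ ln(1 − 2Q).
1 − 2P − Q = 0.681693, giving −½ ln(0.681693) = 0.191588.
1 − 2Q = 0.72953, giving −¼ ln(0.72953) = 0.078839.
d = 0.191588 + 0.078839 = 0.270427.
Under a molecular clock d = 2μt, so t = d/(2μ) = 0.270427 / (2 × 8.9 × 10^-9) = 15.19 million years.

15.19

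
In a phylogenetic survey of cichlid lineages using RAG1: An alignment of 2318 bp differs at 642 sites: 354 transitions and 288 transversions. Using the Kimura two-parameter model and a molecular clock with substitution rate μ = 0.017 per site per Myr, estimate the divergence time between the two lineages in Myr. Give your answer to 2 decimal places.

P = 354/2318 ≈ 0.152718 and Q = 288/2318 ≈ 0.124245.
Under the Kimura two-parameter model, d = −½ ln(1 − 2P − Q) − ¼ ln(1 − 2Q).
1 − 2P − Q = 0.570319, giving −½ ln(0.570319) = 0.280780.
1 − 2Q = 0.75151, giving −¼ ln(0.75151) = 0.071418.
d = 0.280780 + 0.071418 = 0.352198.
Under a molecular clock d = 2μt, so t = d/(2μ) = 0.352198 / (2 × 0.017) = 10.36 Myr.

10.36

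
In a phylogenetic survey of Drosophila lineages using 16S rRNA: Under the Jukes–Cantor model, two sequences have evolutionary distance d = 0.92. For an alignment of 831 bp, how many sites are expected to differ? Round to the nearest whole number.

440

Invert JC69: p = (3/4)(1 − e^(−4d/3)) = 0.75 × (1 − e^(-1.226667)) = 0.75 × (1 − 0.293268) = 0.530049.
Expected differing sites = pL ≈ 0.530049 × 831 = 440.470719 ≈ 440.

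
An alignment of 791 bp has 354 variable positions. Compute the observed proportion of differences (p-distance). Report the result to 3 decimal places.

p = 354/791 = 0.447534… ≈ 0.448 (to 3 d.p.).

0.448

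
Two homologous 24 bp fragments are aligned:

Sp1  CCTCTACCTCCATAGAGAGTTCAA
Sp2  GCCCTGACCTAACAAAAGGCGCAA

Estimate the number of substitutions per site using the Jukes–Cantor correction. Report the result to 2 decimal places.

The sequences differ at 13 of 24 sites, so p = 13/24 ≈ 0.541667.
d = −(3/4) ln(1 − 4p/3) = −0.75 ln(1 − 0.722223) = −0.75 ln(0.277777)
  = −0.75 × (-1.280937) = 0.960703 substitutions/site.

0.96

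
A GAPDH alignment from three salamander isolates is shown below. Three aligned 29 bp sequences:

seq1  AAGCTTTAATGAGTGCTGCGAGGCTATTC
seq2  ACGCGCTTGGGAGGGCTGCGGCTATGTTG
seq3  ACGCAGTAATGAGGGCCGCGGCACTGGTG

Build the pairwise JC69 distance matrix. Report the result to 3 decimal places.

d(seq1,seq2) = 0.683, d(seq1,seq3) = 0.529, d(seq2,seq3) = 0.401

seq1–seq2: 13/29 sites differ → p ≈ 0.448276, d = −0.75 ln(1 − 0.597701) = 0.682920 ≈ 0.683.
seq1–seq3: 11/29 sites differ → p ≈ 0.37931, d = −0.75 ln(1 − 0.505747) = 0.528531 ≈ 0.529.
seq2–seq3: 9/29 sites differ → p ≈ 0.310345, d = −0.75 ln(1 − 0.413793) = 0.400562 ≈ 0.401.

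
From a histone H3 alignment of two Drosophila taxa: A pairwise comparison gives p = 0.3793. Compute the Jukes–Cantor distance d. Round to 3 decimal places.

d = −(3/4) ln(1 − 4p/3) = −0.75 ln(1 − 0.505733) = −0.75 ln(0.494267)
  = −0.75 × (-0.704679) = 0.528509 substitutions/site.

0.529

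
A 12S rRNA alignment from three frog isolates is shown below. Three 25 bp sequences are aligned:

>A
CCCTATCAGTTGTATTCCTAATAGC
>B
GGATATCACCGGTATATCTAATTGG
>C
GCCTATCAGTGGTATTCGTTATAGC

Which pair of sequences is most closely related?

A–B: 10/25 differ, p = 0.400, d = 0.572.
A–C: 4/25 differ, p = 0.160, d = 0.180.
B–C: 10/25 differ, p = 0.400, d = 0.572.
The smallest distance is between A and C.

A and C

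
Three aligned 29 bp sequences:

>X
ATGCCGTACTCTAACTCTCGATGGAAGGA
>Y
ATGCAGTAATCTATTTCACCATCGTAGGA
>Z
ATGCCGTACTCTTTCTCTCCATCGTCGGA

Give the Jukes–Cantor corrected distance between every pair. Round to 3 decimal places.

d(X,Y) = 0.344, d(X,Z) = 0.242, d(Y,Z) = 0.242

X–Y: 8/29 sites differ → p ≈ 0.275862, d = −0.75 ln(1 − 0.367816) = 0.343931 ≈ 0.344.
X–Z: 6/29 sites differ → p ≈ 0.206897, d = −0.75 ln(1 − 0.275863) = 0.242081 ≈ 0.242.
Y–Z: 6/29 sites differ → p ≈ 0.206897, d = −0.75 ln(1 − 0.275863) = 0.242081 ≈ 0.242.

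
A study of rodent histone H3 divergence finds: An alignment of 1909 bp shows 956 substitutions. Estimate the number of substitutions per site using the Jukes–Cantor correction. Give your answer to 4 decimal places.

p = 956/1909 ≈ 0.500786.
d = −(3/4) ln(1 − 4p/3) = −0.75 ln(1 − 0.667715) = −0.75 ln(0.332285)
  = −0.75 × (-1.101762) = 0.826322 substitutions/site.

0.8263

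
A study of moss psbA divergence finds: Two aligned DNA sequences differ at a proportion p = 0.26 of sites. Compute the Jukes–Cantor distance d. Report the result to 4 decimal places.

d = −(3/4) ln(1 − 4p/3) = −0.75 ln(1 − 0.346667) = −0.75 ln(0.653333)
  = −0.75 × (-0.425668) = 0.319251 substitutions/site.

0.3193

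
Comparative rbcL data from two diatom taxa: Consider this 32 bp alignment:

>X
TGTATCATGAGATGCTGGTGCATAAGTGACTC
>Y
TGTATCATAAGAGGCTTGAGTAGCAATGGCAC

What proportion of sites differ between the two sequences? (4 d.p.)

The sequences differ at 10 of 32 positions (sites 9, 13, 17, 19, 21, 23, 24, 26, 29, 31).
p = 10/32 = 0.3125.

0.3125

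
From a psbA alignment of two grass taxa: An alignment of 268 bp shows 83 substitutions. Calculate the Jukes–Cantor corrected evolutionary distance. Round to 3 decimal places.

p = 83/268 ≈ 0.309701.
d = −(3/4) ln(1 − 4p/3) = −0.75 ln(1 − 0.412935) = −0.75 ln(0.587065)
  = −0.75 × (-0.532620) = 0.399465 substitutions/site.

0.399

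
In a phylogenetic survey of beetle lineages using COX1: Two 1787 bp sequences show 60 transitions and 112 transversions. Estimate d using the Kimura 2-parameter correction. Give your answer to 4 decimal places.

0.1030

P = 60/1787 ≈ 0.033576 and Q = 112/1787 ≈ 0.062675.
Under the Kimura two-parameter model, d = −½ ln(1 − 2P − Q) − ¼ ln(1 − 2Q).
1 − 2P − Q = 0.870173, giving −½ ln(0.870173) = 0.069532.
1 − 2Q = 0.87465, giving −¼ ln(0.87465) = 0.033483.
d = 0.069532 + 0.033483 = 0.103015.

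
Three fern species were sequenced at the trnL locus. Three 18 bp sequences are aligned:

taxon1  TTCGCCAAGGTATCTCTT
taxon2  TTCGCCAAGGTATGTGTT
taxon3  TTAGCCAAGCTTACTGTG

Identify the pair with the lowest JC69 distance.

taxon1–taxon2: 2/18 differ, p = 0.111, d = 0.120.
taxon1–taxon3: 6/18 differ, p = 0.333, d = 0.441.
taxon2–taxon3: 6/18 differ, p = 0.333, d = 0.441.
The smallest distance is between taxon1 and taxon2.

taxon1 and taxon2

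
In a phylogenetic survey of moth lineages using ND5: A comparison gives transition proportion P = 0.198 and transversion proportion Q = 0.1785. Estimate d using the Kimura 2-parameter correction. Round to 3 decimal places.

Under the Kimura two-parameter model, d = −½ ln(1 − 2P − Q) − ¼ ln(1 − 2Q).
1 − 2P − Q = 0.4255, giving −½ ln(0.4255) = 0.427245.
1 − 2Q = 0.643, giving −¼ ln(0.643) = 0.110403.
d = 0.427245 + 0.110403 = 0.537648.

0.538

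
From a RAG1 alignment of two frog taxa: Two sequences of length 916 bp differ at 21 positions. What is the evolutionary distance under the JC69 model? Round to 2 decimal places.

p = 21/916 ≈ 0.022926.
d = −(3/4) ln(1 − 4p/3) = −0.75 ln(1 − 0.030568) = −0.75 ln(0.969432)
  = −0.75 × (-0.031045) = 0.023284 substitutions/site.

0.02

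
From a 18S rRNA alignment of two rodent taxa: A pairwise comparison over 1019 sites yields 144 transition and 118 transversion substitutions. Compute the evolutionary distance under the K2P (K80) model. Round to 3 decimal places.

0.320

P = 144/1019 ≈ 0.141315 and Q = 118/1019 ≈ 0.1158.
Under the Kimura two-parameter model, d = −½ ln(1 − 2P − Q) − ¼ ln(1 − 2Q).
1 − 2P − Q = 0.60157, giving −½ ln(0.60157) = 0.254106.
1 − 2Q = 0.7684, giving −¼ ln(0.7684) = 0.065861.
d = 0.254106 + 0.065861 = 0.319967.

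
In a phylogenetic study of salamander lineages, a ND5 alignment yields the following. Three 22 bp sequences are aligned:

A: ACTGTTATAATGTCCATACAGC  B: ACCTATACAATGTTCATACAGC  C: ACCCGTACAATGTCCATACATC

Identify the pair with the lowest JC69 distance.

A–B: 5/22 differ, p = 0.227, d = 0.271.
A–C: 5/22 differ, p = 0.227, d = 0.271.
B–C: 4/22 differ, p = 0.182, d = 0.208.
The smallest distance is between B and C.

B and C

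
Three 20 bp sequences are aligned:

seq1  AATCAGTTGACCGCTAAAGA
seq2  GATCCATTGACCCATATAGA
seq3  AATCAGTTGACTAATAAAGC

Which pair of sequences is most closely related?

seq1–seq2: 6/20 differ, p = 0.300, d = 0.383.
seq1–seq3: 4/20 differ, p = 0.200, d = 0.233.
seq2–seq3: 7/20 differ, p = 0.350, d = 0.471.
The smallest distance is between seq1 and seq3.

seq1 and seq3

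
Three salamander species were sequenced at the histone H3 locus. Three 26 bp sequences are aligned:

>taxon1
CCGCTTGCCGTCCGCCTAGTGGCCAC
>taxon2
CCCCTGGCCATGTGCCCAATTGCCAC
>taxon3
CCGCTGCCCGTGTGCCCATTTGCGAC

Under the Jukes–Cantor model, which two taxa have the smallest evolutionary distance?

taxon1–taxon2: 8/26 differ, p = 0.308, d = 0.396.
taxon1–taxon3: 8/26 differ, p = 0.308, d = 0.396.
taxon2–taxon3: 5/26 differ, p = 0.192, d = 0.222.
The smallest distance is between taxon2 and taxon3.

taxon2 and taxon3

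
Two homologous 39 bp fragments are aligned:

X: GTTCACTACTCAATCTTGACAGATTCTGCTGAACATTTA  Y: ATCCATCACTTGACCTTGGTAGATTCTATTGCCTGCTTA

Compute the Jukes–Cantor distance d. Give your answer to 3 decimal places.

0.594

The sequences differ at 16 of 39 sites, so p = 16/39 ≈ 0.410256.
d = −(3/4) ln(1 − 4p/3) = −0.75 ln(1 − 0.547008) = −0.75 ln(0.452992)
  = −0.75 × (-0.791881) = 0.593911 substitutions/site.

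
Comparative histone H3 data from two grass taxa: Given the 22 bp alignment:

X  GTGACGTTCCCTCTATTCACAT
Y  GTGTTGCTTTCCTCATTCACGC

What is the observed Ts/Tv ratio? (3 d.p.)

Transitions are A↔G and C↔T; transversions are all other mismatches.
Transitions: 9. Transversions: 1.
R = 9/1 = 9.000.

9.000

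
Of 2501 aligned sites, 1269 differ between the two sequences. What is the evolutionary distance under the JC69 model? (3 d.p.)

0.846

p = 1269/2501 ≈ 0.507397.
d = −(3/4) ln(1 − 4p/3) = −0.75 ln(1 − 0.676529) = −0.75 ln(0.323471)
  = −0.75 × (-1.128646) = 0.846485 substitutions/site.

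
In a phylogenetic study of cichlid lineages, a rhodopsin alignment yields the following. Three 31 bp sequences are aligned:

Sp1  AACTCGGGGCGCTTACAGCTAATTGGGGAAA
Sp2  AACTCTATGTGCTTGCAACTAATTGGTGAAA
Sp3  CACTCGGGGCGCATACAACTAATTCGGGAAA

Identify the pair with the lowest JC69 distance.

Sp1–Sp2: 7/31 differ, p = 0.226, d = 0.269.
Sp1–Sp3: 4/31 differ, p = 0.129, d = 0.142.
Sp2–Sp3: 9/31 differ, p = 0.290, d = 0.367.
The smallest distance is between Sp1 and Sp3.

Sp1 and Sp3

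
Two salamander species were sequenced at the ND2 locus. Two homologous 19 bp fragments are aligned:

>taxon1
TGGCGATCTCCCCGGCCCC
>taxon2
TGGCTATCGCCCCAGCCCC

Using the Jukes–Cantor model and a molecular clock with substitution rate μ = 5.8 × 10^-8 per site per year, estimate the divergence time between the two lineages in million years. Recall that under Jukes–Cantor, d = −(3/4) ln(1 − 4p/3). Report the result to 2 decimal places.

The sequences differ at 3 of 19 sites (5, 9, 14), so p = 3/19 ≈ 0.157895.
d = −(3/4) ln(1 − 4p/3) = −0.75 ln(1 − 0.210527) = −0.75 ln(0.789473)
  = −0.75 × (-0.236390) = 0.177293 substitutions/site.
Under a molecular clock d = 2μt, so t = d/(2μ) = 0.177293 / (2 × 5.8 × 10^-8) = 1.53 million years.

1.53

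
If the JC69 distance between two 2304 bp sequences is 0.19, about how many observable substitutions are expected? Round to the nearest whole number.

387

Invert JC69: p = (3/4)(1 − e^(−4d/3)) = 0.75 × (1 − e^(-0.253333)) = 0.75 × (1 − 0.776209) = 0.167843.
Expected differing sites = pL ≈ 0.167843 × 2304 = 386.710272 ≈ 387.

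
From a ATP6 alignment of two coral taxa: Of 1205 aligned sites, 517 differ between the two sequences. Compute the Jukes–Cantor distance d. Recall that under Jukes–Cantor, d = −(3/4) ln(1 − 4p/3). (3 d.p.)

0.637

p = 517/1205 ≈ 0.429046.
d = −(3/4) ln(1 − 4p/3) = −0.75 ln(1 − 0.572061) = −0.75 ln(0.427939)
  = −0.75 × (-0.848775) = 0.636581 substitutions/site.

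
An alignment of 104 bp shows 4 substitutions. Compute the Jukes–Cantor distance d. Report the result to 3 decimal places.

0.039

p = 4/104 ≈ 0.038462.
d = −(3/4) ln(1 − 4p/3) = −0.75 ln(1 − 0.051283) = −0.75 ln(0.948717)
  = −0.75 × (-0.052645) = 0.039484 substitutions/site.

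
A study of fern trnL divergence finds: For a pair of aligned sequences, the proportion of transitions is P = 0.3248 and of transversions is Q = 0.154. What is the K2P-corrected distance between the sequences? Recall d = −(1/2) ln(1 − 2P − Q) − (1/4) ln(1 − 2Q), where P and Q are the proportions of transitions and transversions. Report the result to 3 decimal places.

Under the Kimura two-parameter model, d = −½ ln(1 − 2P − Q) − ¼ ln(1 − 2Q).
1 − 2P − Q = 0.1964, giving −½ ln(0.1964) = 0.813801.
1 − 2Q = 0.692, giving −¼ ln(0.692) = 0.092042.
d = 0.813801 + 0.092042 = 0.905843.

0.906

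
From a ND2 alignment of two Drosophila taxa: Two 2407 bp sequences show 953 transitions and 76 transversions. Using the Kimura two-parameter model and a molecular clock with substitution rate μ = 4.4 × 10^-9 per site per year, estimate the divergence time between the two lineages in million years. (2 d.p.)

P = 953/2407 ≈ 0.395929 and Q = 76/2407 ≈ 0.031575.
Under the Kimura two-parameter model, d = −½ ln(1 − 2P − Q) − ¼ ln(1 − 2Q).
1 − 2P − Q = 0.176567, giving −½ ln(0.176567) = 0.867027.
1 − 2Q = 0.93685, giving −¼ ln(0.93685) = 0.016308.
d = 0.867027 + 0.016308 = 0.883335.
Under a molecular clock d = 2μt, so t = d/(2μ) = 0.883335 / (2 × 4.4 × 10^-9) = 100.38 million years.

100.38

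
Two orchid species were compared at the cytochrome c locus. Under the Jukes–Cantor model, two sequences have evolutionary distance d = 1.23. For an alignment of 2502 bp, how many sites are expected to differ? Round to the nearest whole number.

1512

Invert JC69: p = (3/4)(1 − e^(−4d/3)) = 0.75 × (1 − e^(-1.64)) = 0.75 × (1 − 0.193980) = 0.604515.
Expected differing sites = pL ≈ 0.604515 × 2502 = 1512.49653 ≈ 1512.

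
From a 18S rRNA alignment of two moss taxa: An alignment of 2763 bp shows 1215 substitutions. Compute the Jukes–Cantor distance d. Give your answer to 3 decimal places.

p = 1215/2763 ≈ 0.439739.
d = −(3/4) ln(1 − 4p/3) = −0.75 ln(1 − 0.586319) = −0.75 ln(0.413681)
  = −0.75 × (-0.882660) = 0.661995 substitutions/site.

0.662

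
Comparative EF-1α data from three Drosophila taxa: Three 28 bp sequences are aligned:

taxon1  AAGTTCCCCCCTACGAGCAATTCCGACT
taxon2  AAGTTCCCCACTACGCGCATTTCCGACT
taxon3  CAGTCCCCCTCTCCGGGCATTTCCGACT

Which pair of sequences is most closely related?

taxon1–taxon2: 3/28 differ, p = 0.107, d = 0.116.
taxon1–taxon3: 6/28 differ, p = 0.214, d = 0.252.
taxon2–taxon3: 5/28 differ, p = 0.179, d = 0.204.
The smallest distance is between taxon1 and taxon2.

taxon1 and taxon2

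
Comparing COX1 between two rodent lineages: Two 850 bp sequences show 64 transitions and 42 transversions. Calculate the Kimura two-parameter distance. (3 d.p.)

0.138

P = 64/850 ≈ 0.075294 and Q = 42/850 ≈ 0.049412.
Under the Kimura two-parameter model, d = −½ ln(1 − 2P − Q) − ¼ ln(1 − 2Q).
1 − 2P − Q = 0.8, giving −½ ln(0.8) = 0.111572.
1 − 2Q = 0.901176, giving −¼ ln(0.901176) = 0.026014.
d = 0.111572 + 0.026014 = 0.137586.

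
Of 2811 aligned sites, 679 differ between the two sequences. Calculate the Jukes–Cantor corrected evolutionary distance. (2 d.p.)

0.29

p = 679/2811 ≈ 0.241551.
d = −(3/4) ln(1 − 4p/3) = −0.75 ln(1 − 0.322068) = −0.75 ln(0.677932)
  = −0.75 × (-0.388708) = 0.291531 substitutions/site.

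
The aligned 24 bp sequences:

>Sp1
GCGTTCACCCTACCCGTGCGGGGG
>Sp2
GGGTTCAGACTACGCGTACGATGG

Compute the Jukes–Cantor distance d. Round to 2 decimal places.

0.37

The sequences differ at 7 of 24 sites (2, 8, 9, 14, 18, 21, 22), so p = 7/24 ≈ 0.291667.
d = −(3/4) ln(1 − 4p/3) = −0.75 ln(1 − 0.388889) = −0.75 ln(0.611111)
  = −0.75 × (-0.492477) = 0.369358 substitutions/site.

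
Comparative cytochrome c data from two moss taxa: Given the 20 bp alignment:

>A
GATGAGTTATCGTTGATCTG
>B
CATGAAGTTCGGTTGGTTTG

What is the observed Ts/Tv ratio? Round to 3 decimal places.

1.000

Transitions are A↔G and C↔T; transversions are all other mismatches.
Transitions: 4. Transversions: 4.
R = 4/4 = 1.000.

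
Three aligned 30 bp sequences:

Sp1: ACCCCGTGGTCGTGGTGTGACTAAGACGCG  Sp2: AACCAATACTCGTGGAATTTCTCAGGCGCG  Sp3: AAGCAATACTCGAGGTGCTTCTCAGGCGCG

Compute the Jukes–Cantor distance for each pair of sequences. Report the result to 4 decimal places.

Sp1–Sp2: 11/30 sites differ → p ≈ 0.366667, d = −0.75 ln(1 − 0.488889) = 0.503376 ≈ 0.5034.
Sp1–Sp3: 12/30 sites differ → p = 0.4, d = −0.75 ln(1 − 0.533333) = 0.571605 ≈ 0.5716.
Sp2–Sp3: 5/30 sites differ → p ≈ 0.166667, d = −0.75 ln(1 − 0.222223) = 0.188487 ≈ 0.1885.

d(Sp1,Sp2) = 0.5034, d(Sp1,Sp3) = 0.5716, d(Sp2,Sp3) = 0.1885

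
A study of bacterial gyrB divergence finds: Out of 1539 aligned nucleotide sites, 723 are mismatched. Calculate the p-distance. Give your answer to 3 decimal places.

0.470

p = 723/1539 = 0.469785… ≈ 0.470 (to 3 d.p.).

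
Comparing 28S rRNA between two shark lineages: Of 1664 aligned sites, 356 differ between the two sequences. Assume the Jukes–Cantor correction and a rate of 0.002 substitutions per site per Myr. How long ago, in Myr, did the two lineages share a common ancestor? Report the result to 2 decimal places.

62.97

p = 356/1664 ≈ 0.213942.
d = −(3/4) ln(1 − 4p/3) = −0.75 ln(1 − 0.285256) = −0.75 ln(0.714744)
  = −0.75 × (-0.335831) = 0.251873 substitutions/site.
Under a molecular clock d = 2μt, so t = d/(2μ) = 0.251873 / (2 × 0.002) = 62.97 Myr.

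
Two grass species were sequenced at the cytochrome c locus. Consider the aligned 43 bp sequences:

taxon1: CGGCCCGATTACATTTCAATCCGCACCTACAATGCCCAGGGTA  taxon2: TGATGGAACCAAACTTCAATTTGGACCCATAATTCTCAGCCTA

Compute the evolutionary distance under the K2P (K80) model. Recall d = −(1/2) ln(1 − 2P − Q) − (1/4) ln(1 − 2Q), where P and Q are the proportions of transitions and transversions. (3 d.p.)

0.737

Of 43 sites, 12 differences are transitions and 7 are transversions, so P = 12/43 ≈ 0.27907 and Q = 7/43 ≈ 0.162791.
Under the Kimura two-parameter model, d = −½ ln(1 − 2P − Q) − ¼ ln(1 − 2Q).
1 − 2P − Q = 0.279069, giving −½ ln(0.279069) = 0.638148.
1 − 2Q = 0.674418, giving −¼ ln(0.674418) = 0.098476.
d = 0.638148 + 0.098476 = 0.736624.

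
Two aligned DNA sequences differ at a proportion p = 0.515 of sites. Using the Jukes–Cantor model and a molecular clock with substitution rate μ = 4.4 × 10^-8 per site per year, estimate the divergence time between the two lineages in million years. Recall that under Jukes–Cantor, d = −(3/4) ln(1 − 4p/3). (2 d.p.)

9.89

d = −(3/4) ln(1 − 4p/3) = −0.75 ln(1 − 0.686667) = −0.75 ln(0.313333)
  = −0.75 × (-1.160489) = 0.870367 substitutions/site.
Under a molecular clock d = 2μt, so t = d/(2μ) = 0.870367 / (2 × 4.4 × 10^-8) = 9.89 million years.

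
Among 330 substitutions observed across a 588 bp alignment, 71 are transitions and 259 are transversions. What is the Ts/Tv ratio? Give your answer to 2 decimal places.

0.27

R = 71/259 = 0.274131… ≈ 0.27 (to 2 d.p.).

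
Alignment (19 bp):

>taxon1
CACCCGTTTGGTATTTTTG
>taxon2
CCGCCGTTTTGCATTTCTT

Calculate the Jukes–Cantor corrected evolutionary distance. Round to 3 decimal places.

The sequences differ at 6 of 19 sites (2, 3, 10, 12, 17, 19), so p = 6/19 ≈ 0.315789.
d = −(3/4) ln(1 − 4p/3) = −0.75 ln(1 − 0.421052) = −0.75 ln(0.578948)
  = −0.75 × (-0.546543) = 0.409907 substitutions/site.

0.410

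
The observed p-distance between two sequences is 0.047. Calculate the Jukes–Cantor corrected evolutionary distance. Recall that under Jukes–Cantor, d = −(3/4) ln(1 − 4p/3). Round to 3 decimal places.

d = −(3/4) ln(1 − 4p/3) = −0.75 ln(1 − 0.062667) = −0.75 ln(0.937333)
  = −0.75 × (-0.064717) = 0.048538 substitutions/site.

0.049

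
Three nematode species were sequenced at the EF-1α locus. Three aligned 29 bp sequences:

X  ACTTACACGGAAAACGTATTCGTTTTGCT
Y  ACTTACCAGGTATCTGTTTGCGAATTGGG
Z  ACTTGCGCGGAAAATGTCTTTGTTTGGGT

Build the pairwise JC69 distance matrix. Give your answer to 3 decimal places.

d(X,Y) = 0.602, d(X,Z) = 0.291, d(Y,Z) = 0.683

X–Y: 12/29 sites differ → p ≈ 0.413793, d = −0.75 ln(1 − 0.551724) = 0.601760 ≈ 0.602.
X–Z: 7/29 sites differ → p ≈ 0.241379, d = −0.75 ln(1 − 0.321839) = 0.291278 ≈ 0.291.
Y–Z: 13/29 sites differ → p ≈ 0.448276, d = −0.75 ln(1 − 0.597701) = 0.682920 ≈ 0.683.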